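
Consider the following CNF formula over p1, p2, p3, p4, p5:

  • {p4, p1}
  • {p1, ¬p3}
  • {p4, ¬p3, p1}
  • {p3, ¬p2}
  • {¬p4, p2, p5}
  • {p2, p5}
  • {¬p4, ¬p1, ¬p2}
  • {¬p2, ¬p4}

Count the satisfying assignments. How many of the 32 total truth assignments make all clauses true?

7

The models are:
  p1=0 p2=0 p3=0 p4=1 p5=1
  p1=1 p2=0 p3=0 p4=0 p5=1
  p1=1 p2=0 p3=0 p4=1 p5=1
  p1=1 p2=0 p3=1 p4=0 p5=1
  p1=1 p2=0 p3=1 p4=1 p5=1
  p1=1 p2=1 p3=1 p4=0 p5=0
  p1=1 p2=1 p3=1 p4=0 p5=1
Count: 7.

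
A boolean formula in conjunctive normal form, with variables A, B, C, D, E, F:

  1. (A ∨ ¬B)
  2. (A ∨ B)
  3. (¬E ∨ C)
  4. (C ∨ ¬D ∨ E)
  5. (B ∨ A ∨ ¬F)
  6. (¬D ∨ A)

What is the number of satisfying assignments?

Case analysis on A and B:
  A=1, B=1: F free; 5 ways for (C,D,E) × 2^1 = 10.
  A=1, B=0: F free; 5 ways for (C,D,E) × 2^1 = 10.
  A=0, B=1: a clause becomes empty — 0.
  A=0, B=0: a clause becomes empty — 0.
Total: 10 + 10 + 0 + 0 = 20.

20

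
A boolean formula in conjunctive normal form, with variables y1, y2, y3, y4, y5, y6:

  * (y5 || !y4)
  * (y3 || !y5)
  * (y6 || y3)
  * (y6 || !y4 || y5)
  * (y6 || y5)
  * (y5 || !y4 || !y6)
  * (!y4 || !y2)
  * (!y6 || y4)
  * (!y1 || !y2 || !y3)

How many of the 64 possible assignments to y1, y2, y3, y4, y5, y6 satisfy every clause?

Satisfying assignments:
  y1=F y2=F y3=T y4=F y5=T y6=F
  y1=F y2=F y3=T y4=T y5=T y6=F
  y1=F y2=F y3=T y4=T y5=T y6=T
  y1=F y2=T y3=T y4=F y5=T y6=F
  y1=T y2=F y3=T y4=F y5=T y6=F
  y1=T y2=F y3=T y4=T y5=T y6=F
  y1=T y2=F y3=T y4=T y5=T y6=T
Count: 7.

7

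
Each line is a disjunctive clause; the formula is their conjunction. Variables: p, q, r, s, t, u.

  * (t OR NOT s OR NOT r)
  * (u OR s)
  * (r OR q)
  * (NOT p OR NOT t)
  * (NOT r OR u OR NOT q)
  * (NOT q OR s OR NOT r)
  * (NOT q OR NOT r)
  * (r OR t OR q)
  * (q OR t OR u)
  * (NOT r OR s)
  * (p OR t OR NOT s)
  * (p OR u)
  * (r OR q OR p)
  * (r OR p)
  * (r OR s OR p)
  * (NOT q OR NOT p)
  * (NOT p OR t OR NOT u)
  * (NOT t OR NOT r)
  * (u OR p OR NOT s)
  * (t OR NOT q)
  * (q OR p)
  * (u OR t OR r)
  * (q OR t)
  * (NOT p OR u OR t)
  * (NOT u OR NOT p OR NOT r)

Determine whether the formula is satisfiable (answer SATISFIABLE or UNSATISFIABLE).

r = True:
  propagation gives q=False, s=True, t=True; an empty clause results — contradiction.
r = False:
  propagation gives q=True, p=True; an empty clause results — contradiction.
Every branch closes, so no satisfying assignment exists.

UNSATISFIABLE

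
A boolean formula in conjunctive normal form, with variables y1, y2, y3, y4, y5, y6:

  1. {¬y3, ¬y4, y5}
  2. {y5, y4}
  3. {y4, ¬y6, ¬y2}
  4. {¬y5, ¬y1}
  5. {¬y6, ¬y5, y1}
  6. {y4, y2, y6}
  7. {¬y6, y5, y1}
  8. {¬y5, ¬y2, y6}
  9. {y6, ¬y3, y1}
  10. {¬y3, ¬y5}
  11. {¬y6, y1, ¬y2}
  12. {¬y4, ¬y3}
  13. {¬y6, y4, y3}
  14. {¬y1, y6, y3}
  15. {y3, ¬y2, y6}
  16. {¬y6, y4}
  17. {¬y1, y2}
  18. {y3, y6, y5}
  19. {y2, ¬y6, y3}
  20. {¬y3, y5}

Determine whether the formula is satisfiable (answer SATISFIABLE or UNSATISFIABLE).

SATISFIABLE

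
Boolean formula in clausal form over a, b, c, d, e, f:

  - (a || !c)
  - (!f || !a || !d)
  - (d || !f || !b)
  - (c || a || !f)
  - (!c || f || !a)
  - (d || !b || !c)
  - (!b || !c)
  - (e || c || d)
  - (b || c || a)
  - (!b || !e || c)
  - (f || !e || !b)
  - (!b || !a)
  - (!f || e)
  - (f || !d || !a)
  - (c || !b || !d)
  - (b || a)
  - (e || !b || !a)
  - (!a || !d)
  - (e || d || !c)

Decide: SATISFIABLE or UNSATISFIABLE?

SATISFIABLE

Branch on a: take a = True.
  then b is forced to False.
  then d is forced to False.
Try c = True.
  then f is forced to True.
  then e is forced to True.
Every clause has at least one true literal under this assignment.
So a=T, b=F, c=T, d=F, e=T, f=T is a satisfying assignment.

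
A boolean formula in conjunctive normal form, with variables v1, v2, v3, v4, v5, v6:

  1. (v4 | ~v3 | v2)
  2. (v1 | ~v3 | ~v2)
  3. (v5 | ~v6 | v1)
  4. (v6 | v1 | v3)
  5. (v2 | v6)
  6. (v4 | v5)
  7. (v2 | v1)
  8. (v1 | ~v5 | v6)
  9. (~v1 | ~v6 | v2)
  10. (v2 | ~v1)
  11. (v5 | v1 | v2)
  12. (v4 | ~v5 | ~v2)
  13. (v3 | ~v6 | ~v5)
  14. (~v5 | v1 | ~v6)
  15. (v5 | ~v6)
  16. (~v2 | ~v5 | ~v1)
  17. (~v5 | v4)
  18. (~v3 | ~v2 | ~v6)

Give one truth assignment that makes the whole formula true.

v4 occurs only positively in the remaining clauses — set v4 = True.
Set v1 = True and propagate.
  then v2 is forced to True.
  then v5 is forced to False.
  then v6 is forced to False.
v3 is now unconstrained; take v3 = True.
Every clause has at least one true literal under this assignment.

v1=T, v2=T, v3=T, v4=T, v5=F, v6=F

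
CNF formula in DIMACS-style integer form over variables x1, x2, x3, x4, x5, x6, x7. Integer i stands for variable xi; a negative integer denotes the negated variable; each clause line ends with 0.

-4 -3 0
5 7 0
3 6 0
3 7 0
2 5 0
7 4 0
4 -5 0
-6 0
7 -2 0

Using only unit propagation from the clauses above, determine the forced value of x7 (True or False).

True

(~x6) is a unit clause: x6 = False.
In (x3 | x6), x6 is now false; x3 must hold, so x3 = True.
(~x3 | ~x4) with x3 = True leaves only ~x4, so x4 = False.
(x7 | x4): since x4 = False, the clause reduces to (x7). x7 = True.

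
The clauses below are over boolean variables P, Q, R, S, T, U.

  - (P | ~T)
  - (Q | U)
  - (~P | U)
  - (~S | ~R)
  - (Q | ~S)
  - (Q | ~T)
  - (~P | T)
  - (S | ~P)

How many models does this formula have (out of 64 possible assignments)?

9

Split on P, then Q.
  P=1, Q=1: remaining (R,S,T,U) ∈ {(0,1,1,1)} — 1.
  P=1, Q=0: a clause becomes empty — 0.
  P=0, Q=1: U free; 3 ways for (R,S,T) × 2^1 = 6.
  P=0, Q=0: remaining (R,S,T,U) ∈ {(0,0,0,1); (1,0,0,1)} — 2.
Total: 1 + 0 + 6 + 2 = 9.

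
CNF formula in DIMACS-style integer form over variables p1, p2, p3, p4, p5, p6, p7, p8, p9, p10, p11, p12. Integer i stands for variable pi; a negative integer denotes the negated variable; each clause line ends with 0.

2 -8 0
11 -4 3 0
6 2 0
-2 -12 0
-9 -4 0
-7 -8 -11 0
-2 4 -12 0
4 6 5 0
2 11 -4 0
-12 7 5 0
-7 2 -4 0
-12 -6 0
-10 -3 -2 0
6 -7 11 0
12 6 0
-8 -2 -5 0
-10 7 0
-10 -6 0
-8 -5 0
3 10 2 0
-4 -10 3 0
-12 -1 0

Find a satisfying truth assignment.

p1 = False, p2 = True, p3 = True, p4 = True, p5 = False, p6 = True, p7 = False, p8 = False, p9 = False, p10 = False, p11 = True, p12 = False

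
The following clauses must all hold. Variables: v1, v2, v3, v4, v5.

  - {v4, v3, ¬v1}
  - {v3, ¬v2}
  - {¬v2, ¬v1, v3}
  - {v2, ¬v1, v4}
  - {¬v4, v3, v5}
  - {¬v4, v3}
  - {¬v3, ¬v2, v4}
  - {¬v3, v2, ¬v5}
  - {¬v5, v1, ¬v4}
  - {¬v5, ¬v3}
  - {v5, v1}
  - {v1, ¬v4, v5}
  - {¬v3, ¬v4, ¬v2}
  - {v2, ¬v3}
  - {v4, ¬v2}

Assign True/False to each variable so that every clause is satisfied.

v1=F, v2=F, v3=F, v4=F, v5=T

Check each clause:
  1. {¬v1, v4, v3} — ¬v1 is true.
  2. {v3, ¬v2} — ¬v2 is true.
  3. {¬v2, v3, ¬v1} — ¬v2 is true.
  4. {¬v1, v2, v4} — ¬v1 is true.
  5. {¬v4, v3, v5} — ¬v4 is true.
  6. {¬v4, v3} — ¬v4 is true.
  7. {v4, ¬v3, ¬v2} — ¬v3 is true.
  8. {¬v5, v2, ¬v3} — ¬v3 is true.
  9. {v1, ¬v4, ¬v5} — ¬v4 is true.
  10. {¬v5, ¬v3} — ¬v3 is true.
  11. {v1, v5} — v5 is true.
  12. {v5, v1, ¬v4} — ¬v4 is true.
  13. {¬v2, ¬v3, ¬v4} — ¬v4 is true.
  14. {¬v3, v2} — ¬v3 is true.
  15. {¬v2, v4} — ¬v2 is true.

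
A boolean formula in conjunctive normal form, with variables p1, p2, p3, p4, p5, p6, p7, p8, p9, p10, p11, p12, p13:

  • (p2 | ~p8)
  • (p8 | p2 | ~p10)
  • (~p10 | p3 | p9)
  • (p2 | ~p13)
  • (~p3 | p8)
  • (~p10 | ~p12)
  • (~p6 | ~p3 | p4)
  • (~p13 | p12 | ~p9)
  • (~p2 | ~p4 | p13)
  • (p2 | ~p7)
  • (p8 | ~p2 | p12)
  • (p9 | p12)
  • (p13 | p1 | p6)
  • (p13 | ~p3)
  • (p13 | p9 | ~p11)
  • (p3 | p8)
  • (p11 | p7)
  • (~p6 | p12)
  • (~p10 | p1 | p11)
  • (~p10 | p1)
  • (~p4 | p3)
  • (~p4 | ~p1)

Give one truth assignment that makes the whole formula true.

p10 occurs only negated in the remaining clauses — set p10 = False.
Try p1 = False.
Set p2 = True and propagate.
Try p3 = True.
  then p8 is forced to True.
  then p13 is forced to True.
For the remaining variables, p4 = False, p5 = False, p6 = False, p7 = False, p9 = True, p11 = True, p12 = True works.

p1=0, p2=1, p3=1, p4=0, p5=0, p6=0, p7=0, p8=1, p9=1, p10=0, p11=1, p12=1, p13=1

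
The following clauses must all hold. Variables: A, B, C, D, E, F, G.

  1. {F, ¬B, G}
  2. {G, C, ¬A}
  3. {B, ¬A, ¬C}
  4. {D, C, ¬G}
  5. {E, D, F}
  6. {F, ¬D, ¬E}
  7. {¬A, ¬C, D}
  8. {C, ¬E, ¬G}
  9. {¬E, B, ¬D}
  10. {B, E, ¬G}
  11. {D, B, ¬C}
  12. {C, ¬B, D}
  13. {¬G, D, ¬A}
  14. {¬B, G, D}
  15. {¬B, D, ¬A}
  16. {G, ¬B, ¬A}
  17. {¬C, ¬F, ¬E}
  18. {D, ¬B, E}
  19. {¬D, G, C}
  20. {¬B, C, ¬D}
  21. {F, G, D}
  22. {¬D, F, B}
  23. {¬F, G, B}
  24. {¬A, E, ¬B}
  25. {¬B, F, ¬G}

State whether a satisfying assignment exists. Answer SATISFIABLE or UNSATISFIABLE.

Pure literal: A appears only negated; assign A = False.
Set B = True and propagate.
Set C = True and propagate.
Branch on D: take D = True.
The remaining clauses are satisfied by E = False, F = True, G = True.
Every clause has at least one true literal under this assignment.
So A = False, B = True, C = True, D = True, E = False, F = True, G = True is a satisfying assignment.

SATISFIABLE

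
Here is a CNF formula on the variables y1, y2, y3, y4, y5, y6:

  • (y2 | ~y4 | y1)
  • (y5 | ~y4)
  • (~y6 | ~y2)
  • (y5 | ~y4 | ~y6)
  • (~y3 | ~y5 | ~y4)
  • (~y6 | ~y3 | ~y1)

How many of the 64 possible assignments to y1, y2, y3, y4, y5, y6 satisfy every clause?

Case analysis on y4 and y5:
  y4=1, y5=1: remaining (y1,y2,y3,y6) ∈ {(0,1,0,0); (1,0,0,0); (1,0,0,1); (1,1,0,0)} — 4.
  y4=1, y5=0: a clause becomes empty — 0.
  y4=0, y5=1: 11 of the 16 assignments to (y1,y2,y3,y6) work.
  y4=0, y5=0: 11 of the 16 assignments to (y1,y2,y3,y6) work.
Total: 4 + 0 + 11 + 11 = 26.

26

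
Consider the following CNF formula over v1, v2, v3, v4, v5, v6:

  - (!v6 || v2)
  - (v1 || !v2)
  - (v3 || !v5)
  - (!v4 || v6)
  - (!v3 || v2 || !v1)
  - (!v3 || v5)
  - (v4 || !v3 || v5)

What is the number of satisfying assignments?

Split on v3, then v2.
  v3=1, v2=1: remaining (v1,v4,v5,v6) ∈ {(1,0,1,0); (1,0,1,1); (1,1,1,1)} — 3.
  v3=1, v2=0: remaining (v1,v4,v5,v6) ∈ {(0,0,1,0)} — 1.
  v3=0, v2=1: remaining (v1,v4,v5,v6) ∈ {(1,0,0,0); (1,0,0,1); (1,1,0,1)} — 3.
  v3=0, v2=0: remaining (v1,v4,v5,v6) ∈ {(0,0,0,0); (1,0,0,0)} — 2.
Total: 3 + 1 + 3 + 2 = 9.

9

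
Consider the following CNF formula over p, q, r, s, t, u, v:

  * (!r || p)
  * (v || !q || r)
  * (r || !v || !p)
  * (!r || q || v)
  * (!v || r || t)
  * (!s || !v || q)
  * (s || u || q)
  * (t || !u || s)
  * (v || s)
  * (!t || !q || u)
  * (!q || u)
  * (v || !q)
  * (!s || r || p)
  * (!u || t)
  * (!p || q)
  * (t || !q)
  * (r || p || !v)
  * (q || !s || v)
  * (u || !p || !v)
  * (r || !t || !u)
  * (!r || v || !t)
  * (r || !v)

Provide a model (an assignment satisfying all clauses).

p = 1, q = 1, r = 1, s = 0, t = 1, u = 1, v = 1

Check each clause:
  1. (p || !r) — p is true.
  2. (!q || r || v) — r is true.
  3. (!v || !p || r) — r is true.
  4. (!r || q || v) — q is true.
  5. (t || !v || r) — r is true.
  6. (!s || q || !v) — q is true.
  7. (q || s || u) — q is true.
  8. (s || !u || t) — t is true.
  9. (v || s) — v is true.
  10. (u || !q || !t) — u is true.
  11. (!q || u) — u is true.
  12. (v || !q) — v is true.
  13. (r || !s || p) — p is true.
  14. (t || !u) — t is true.
  15. (q || !p) — q is true.
  16. (!q || t) — t is true.
  17. (!v || p || r) — r is true.
  18. (!s || q || v) — q is true.
  19. (!v || !p || u) — u is true.
  20. (!u || r || !t) — r is true.
  21. (!r || !t || v) — v is true.
  22. (!v || r) — r is true.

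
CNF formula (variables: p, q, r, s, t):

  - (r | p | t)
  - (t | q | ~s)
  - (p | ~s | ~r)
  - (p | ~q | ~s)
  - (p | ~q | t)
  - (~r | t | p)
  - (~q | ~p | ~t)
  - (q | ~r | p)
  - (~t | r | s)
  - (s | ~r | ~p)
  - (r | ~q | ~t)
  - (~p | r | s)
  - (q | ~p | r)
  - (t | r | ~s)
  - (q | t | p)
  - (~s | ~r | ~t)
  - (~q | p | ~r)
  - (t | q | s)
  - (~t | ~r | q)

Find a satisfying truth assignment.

p = T, q = T, r = T, s = T, t = F

Branch on p: take p = True.
For the remaining variables, q = True, r = True, s = True, t = False works.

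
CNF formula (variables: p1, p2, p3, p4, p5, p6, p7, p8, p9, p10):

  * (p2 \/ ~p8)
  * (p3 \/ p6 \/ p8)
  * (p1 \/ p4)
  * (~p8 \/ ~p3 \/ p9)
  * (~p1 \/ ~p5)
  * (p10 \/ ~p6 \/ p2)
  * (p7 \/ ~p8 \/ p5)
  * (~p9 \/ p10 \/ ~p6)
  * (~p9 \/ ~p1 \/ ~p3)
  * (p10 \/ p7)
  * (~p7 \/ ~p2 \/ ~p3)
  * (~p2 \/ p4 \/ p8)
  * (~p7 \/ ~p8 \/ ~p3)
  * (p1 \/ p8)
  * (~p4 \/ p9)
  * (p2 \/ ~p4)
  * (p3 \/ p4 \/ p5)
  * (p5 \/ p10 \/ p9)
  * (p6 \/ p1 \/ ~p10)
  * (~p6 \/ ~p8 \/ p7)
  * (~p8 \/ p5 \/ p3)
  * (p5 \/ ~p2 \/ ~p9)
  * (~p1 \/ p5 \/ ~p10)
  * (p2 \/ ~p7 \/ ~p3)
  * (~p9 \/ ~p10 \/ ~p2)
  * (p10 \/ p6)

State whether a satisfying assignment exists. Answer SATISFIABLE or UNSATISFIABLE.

UNSATISFIABLE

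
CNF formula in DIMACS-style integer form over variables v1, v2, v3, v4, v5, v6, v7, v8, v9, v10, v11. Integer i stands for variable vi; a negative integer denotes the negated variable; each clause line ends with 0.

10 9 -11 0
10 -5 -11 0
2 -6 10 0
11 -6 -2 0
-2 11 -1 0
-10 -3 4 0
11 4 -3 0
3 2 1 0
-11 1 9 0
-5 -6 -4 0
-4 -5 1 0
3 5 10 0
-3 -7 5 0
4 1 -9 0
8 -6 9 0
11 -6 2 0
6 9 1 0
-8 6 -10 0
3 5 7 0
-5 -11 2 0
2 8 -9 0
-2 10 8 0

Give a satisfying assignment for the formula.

v1 = False, v2 = True, v3 = False, v4 = True, v5 = False, v6 = True, v7 = True, v8 = True, v9 = True, v10 = True, v11 = True

Branch on v1: take v1 = False.
Try v2 = True.
Set v3 = False and propagate.
The remaining clauses are satisfied by v4 = True, v5 = False, v6 = True, v7 = True, v8 = True, v9 = True, v10 = True, v11 = True.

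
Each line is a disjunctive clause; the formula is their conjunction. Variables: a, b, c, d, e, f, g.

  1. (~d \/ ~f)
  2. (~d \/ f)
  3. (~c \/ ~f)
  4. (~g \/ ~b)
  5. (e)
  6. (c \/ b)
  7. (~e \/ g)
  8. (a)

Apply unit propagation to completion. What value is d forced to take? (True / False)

False

(e) is a unit clause: e = True.
(g \/ ~e): since e = True, the clause reduces to (g). g = True.
(~b \/ ~g): since g = True, the clause reduces to (~b). b = False.
From (c \/ b) and b = False: c = True.
(~c \/ ~f) with c = True leaves only ~f, so f = False.
(f \/ ~d) with f = False leaves only ~d, so d = False.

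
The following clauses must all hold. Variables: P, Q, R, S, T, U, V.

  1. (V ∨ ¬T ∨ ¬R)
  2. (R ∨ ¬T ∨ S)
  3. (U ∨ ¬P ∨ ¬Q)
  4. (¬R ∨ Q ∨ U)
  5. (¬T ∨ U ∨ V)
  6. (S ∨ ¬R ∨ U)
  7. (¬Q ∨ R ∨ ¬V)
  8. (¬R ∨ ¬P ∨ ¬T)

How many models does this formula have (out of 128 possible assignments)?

53

Case analysis on R and T:
  R=1, T=1: 5 of the 32 assignments to (P,Q,S,U,V) work.
  R=1, T=0: V free; 9 ways for (P,Q,S,U) × 2^1 = 18.
  R=0, T=1: P free; 4 ways for (Q,S,U,V) × 2^1 = 8.
  R=0, T=0: S free; 11 ways for (P,Q,U,V) × 2^1 = 22.
Total: 5 + 18 + 8 + 22 = 53.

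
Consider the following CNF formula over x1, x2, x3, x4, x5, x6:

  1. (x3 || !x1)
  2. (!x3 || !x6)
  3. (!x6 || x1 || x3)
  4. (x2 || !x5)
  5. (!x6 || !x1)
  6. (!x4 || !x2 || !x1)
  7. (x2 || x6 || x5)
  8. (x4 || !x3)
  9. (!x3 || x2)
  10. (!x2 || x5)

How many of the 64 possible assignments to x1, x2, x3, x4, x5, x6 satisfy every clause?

3

Satisfying assignments:
  x1=0 x2=1 x3=0 x4=0 x5=1 x6=0
  x1=0 x2=1 x3=0 x4=1 x5=1 x6=0
  x1=0 x2=1 x3=1 x4=1 x5=1 x6=0
Count: 3.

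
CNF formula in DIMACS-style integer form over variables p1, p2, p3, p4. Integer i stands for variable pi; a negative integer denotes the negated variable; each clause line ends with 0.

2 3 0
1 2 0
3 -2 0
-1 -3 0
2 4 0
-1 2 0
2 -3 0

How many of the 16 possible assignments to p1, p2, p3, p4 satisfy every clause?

2

The models are:
  p1=F p2=T p3=T p4=F
  p1=F p2=T p3=T p4=T
Count: 2.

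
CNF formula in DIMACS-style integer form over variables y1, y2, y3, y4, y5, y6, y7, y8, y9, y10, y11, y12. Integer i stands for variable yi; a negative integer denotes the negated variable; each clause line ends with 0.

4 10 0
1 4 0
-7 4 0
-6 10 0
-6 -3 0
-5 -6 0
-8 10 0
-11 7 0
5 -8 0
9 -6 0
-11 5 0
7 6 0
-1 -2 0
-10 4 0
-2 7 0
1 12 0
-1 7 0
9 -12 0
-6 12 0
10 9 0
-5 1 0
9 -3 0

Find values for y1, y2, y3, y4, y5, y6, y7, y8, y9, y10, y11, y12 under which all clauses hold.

y1=T, y2=F, y3=F, y4=T, y5=F, y6=F, y7=T, y8=F, y9=T, y10=T, y11=F, y12=T

Check each clause:
  1. (y4 ∨ y10) — y10 is true.
  2. (y4 ∨ y1) — y1 is true.
  3. (y4 ∨ ¬y7) — y4 is true.
  4. (y10 ∨ ¬y6) — ¬y6 is true.
  5. (¬y6 ∨ ¬y3) — ¬y6 is true.
  6. (¬y6 ∨ ¬y5) — ¬y6 is true.
  7. (y10 ∨ ¬y8) — ¬y8 is true.
  8. (y7 ∨ ¬y11) — ¬y11 is true.
  9. (¬y8 ∨ y5) — ¬y8 is true.
  10. (¬y6 ∨ y9) — y9 is true.
  11. (y5 ∨ ¬y11) — ¬y11 is true.
  12. (y7 ∨ y6) — y7 is true.
  13. (¬y2 ∨ ¬y1) — ¬y2 is true.
  14. (¬y10 ∨ y4) — y4 is true.
  15. (y7 ∨ ¬y2) — ¬y2 is true.
  16. (y1 ∨ y12) — y1 is true.
  17. (y7 ∨ ¬y1) — y7 is true.
  18. (¬y12 ∨ y9) — y9 is true.
  19. (y12 ∨ ¬y6) — ¬y6 is true.
  20. (y9 ∨ y10) — y9 is true.
  21. (¬y5 ∨ y1) — y1 is true.
  22. (¬y3 ∨ y9) — y9 is true.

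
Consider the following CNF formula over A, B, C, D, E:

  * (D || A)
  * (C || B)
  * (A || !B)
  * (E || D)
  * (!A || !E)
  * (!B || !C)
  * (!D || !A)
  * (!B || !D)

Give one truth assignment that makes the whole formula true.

A = F, B = F, C = T, D = T, E = T

Check each clause:
  1. (D || A) — D is true.
  2. (B || C) — C is true.
  3. (A || !B) — !B is true.
  4. (D || E) — D is true.
  5. (!A || !E) — !A is true.
  6. (!B || !C) — !B is true.
  7. (!A || !D) — !A is true.
  8. (!B || !D) — !B is true.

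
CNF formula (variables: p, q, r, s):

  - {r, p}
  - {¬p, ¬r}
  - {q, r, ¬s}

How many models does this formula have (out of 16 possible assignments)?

7

The models are:
  p=F q=F r=T s=F
  p=F q=F r=T s=T
  p=F q=T r=T s=F
  p=F q=T r=T s=T
  p=T q=F r=F s=F
  p=T q=T r=F s=F
  p=T q=T r=F s=T
That's 7 in total.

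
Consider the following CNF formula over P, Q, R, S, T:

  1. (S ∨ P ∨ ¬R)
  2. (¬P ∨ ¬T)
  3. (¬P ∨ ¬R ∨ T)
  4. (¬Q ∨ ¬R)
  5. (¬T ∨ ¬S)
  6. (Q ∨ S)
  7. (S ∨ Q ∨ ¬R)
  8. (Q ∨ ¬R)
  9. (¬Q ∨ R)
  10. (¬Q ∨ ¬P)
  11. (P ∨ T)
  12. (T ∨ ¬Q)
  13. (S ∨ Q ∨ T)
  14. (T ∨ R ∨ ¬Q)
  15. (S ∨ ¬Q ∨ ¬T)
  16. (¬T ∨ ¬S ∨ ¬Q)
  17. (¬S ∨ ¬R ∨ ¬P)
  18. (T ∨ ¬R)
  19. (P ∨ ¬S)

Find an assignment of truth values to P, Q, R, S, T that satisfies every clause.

P=True, Q=False, R=False, S=True, T=False

Check each clause:
  1. (¬R ∨ S ∨ P) — P is true.
  2. (¬T ∨ ¬P) — ¬T is true.
  3. (T ∨ ¬P ∨ ¬R) — ¬R is true.
  4. (¬Q ∨ ¬R) — ¬R is true.
  5. (¬S ∨ ¬T) — ¬T is true.
  6. (Q ∨ S) — S is true.
  7. (¬R ∨ S ∨ Q) — S is true.
  8. (Q ∨ ¬R) — ¬R is true.
  9. (¬Q ∨ R) — ¬Q is true.
  10. (¬Q ∨ ¬P) — ¬Q is true.
  11. (T ∨ P) — P is true.
  12. (T ∨ ¬Q) — ¬Q is true.
  13. (Q ∨ T ∨ S) — S is true.
  14. (T ∨ ¬Q ∨ R) — ¬Q is true.
  15. (S ∨ ¬T ∨ ¬Q) — ¬T is true.
  16. (¬S ∨ ¬Q ∨ ¬T) — ¬T is true.
  17. (¬P ∨ ¬S ∨ ¬R) — ¬R is true.
  18. (T ∨ ¬R) — ¬R is true.
  19. (P ∨ ¬S) — P is true.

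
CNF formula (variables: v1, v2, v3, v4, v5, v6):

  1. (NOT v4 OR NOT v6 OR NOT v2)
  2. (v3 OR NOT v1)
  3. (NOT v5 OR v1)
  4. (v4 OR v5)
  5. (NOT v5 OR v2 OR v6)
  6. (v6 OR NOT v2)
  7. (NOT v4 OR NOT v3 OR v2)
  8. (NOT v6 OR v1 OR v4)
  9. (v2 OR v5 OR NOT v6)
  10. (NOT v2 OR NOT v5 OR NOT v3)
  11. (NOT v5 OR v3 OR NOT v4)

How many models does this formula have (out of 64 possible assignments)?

The models are:
  v1=F v2=F v3=F v4=T v5=F v6=F
  v1=T v2=F v3=T v4=F v5=T v6=T
Count: 2.

2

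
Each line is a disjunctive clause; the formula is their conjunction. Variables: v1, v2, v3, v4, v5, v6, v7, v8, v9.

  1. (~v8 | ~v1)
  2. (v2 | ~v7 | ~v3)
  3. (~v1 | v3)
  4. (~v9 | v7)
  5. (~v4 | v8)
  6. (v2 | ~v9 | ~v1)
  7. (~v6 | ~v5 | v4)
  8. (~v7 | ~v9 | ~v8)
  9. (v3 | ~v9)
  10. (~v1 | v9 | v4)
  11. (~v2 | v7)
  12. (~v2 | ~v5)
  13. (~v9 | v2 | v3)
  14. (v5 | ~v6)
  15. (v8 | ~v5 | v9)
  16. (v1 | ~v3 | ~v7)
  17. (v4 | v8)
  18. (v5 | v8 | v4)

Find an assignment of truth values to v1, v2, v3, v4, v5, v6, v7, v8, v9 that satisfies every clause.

Set v1 = False and propagate.
Try v2 = False.
Set v3 = True and propagate.
  then v7 is forced to False.
  then v9 is forced to False.
The remaining clauses are satisfied by v4 = True, v5 = True, v6 = True, v8 = True.

v1=F, v2=F, v3=T, v4=T, v5=T, v6=T, v7=F, v8=T, v9=F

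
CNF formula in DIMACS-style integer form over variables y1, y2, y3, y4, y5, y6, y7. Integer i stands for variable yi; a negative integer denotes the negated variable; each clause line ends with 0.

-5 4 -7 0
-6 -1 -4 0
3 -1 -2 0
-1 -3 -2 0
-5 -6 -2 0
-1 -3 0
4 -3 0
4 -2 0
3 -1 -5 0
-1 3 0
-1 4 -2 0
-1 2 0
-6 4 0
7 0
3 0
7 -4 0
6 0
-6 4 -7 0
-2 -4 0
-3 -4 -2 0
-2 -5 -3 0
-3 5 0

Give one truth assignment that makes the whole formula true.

y1=False  y2=False  y3=True  y4=True  y5=True  y6=True  y7=True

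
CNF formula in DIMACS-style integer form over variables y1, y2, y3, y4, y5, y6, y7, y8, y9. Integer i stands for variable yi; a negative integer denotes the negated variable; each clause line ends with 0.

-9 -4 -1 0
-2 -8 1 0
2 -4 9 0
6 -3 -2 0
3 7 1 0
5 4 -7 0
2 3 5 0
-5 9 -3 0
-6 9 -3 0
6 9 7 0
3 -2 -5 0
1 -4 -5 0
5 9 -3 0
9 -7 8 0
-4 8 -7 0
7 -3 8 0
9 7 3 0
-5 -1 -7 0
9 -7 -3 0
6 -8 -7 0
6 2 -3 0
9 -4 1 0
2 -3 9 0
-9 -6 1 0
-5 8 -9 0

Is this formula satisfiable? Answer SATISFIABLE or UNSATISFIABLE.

Branch on y1: take y1 = True.
Try y2 = True.
Set y3 = True and propagate.
  then y6 is forced to True.
  then y9 is forced to True.
  then y4 is forced to False.
The remaining clauses are satisfied by y5 = True, y7 = False, y8 = True.
Every clause has at least one true literal under this assignment.
So y1=1  y2=1  y3=1  y4=0  y5=1  y6=1  y7=0  y8=1  y9=1 is a satisfying assignment.

SATISFIABLE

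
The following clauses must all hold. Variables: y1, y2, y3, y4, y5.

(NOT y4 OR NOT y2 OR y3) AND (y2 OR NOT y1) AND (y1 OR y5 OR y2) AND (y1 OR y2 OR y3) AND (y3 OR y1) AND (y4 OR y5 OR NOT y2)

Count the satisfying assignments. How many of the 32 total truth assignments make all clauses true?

Case analysis on y2 and y1:
  y2=T, y1=T: remaining (y3,y4,y5) ∈ {(F,F,T); (T,F,T); (T,T,F); (T,T,T)} — 4.
  y2=T, y1=F: remaining (y3,y4,y5) ∈ {(T,F,T); (T,T,F); (T,T,T)} — 3.
  y2=F, y1=T: a clause becomes empty — 0.
  y2=F, y1=F: remaining (y3,y4,y5) ∈ {(T,F,T); (T,T,T)} — 2.
Total: 4 + 3 + 0 + 2 = 9.

9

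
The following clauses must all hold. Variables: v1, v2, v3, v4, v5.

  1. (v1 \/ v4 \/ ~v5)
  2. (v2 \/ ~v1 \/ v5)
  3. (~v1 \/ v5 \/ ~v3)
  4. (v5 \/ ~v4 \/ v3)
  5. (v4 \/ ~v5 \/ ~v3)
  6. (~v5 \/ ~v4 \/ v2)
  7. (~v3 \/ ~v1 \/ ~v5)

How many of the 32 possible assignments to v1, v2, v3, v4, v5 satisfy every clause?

Case analysis on v5 and v1:
  v5=1, v1=1: remaining (v2,v3,v4) ∈ {(0,0,0); (1,0,0); (1,0,1)} — 3.
  v5=1, v1=0: remaining (v2,v3,v4) ∈ {(1,0,1); (1,1,1)} — 2.
  v5=0, v1=1: remaining (v2,v3,v4) ∈ {(1,0,0)} — 1.
  v5=0, v1=0: v2 free; 3 ways for (v3,v4) × 2^1 = 6.
Total: 3 + 2 + 1 + 6 = 12.

12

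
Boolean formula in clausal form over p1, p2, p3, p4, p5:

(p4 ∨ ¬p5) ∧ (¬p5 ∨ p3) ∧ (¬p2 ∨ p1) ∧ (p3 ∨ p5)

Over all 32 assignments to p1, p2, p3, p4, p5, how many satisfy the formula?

Split on p5, then p3.
  p5=T, p3=T: remaining (p1,p2,p4) ∈ {(F,F,T); (T,F,T); (T,T,T)} — 3.
  p5=T, p3=F: a clause becomes empty — 0.
  p5=F, p3=T: p4 free; 3 ways for (p1,p2) × 2^1 = 6.
  p5=F, p3=F: a clause becomes empty — 0.
Total: 3 + 0 + 6 + 0 = 9.

9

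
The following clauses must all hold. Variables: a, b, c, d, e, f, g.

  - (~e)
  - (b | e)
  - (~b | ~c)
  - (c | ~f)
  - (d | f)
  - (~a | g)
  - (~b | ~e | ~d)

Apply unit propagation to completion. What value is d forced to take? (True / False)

(~e) stands alone — e = False.
(e | b) with e = False leaves only b, so b = True.
In (~b | ~c), ~b is now false; ~c must hold, so c = False.
From (c | ~f) and c = False: f = False.
In (f | d), f is now false; d must hold, so d = True.

True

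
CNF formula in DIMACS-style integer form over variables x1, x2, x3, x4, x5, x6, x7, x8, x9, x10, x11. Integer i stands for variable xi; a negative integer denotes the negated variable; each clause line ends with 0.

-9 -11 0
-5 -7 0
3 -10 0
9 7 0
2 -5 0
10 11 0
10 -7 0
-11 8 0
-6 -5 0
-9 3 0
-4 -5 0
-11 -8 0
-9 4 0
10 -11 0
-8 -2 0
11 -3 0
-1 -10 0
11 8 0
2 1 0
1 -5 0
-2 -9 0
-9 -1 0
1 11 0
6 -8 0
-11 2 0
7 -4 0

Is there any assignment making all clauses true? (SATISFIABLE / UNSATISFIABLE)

x11 = True:
  propagation gives x9=False, x7=True, x5=False, x10=True; an empty clause results — contradiction.
x11 = False:
  propagation gives x10=True, x3=True; an empty clause results — contradiction.
Every branch closes, so no satisfying assignment exists.

UNSATISFIABLE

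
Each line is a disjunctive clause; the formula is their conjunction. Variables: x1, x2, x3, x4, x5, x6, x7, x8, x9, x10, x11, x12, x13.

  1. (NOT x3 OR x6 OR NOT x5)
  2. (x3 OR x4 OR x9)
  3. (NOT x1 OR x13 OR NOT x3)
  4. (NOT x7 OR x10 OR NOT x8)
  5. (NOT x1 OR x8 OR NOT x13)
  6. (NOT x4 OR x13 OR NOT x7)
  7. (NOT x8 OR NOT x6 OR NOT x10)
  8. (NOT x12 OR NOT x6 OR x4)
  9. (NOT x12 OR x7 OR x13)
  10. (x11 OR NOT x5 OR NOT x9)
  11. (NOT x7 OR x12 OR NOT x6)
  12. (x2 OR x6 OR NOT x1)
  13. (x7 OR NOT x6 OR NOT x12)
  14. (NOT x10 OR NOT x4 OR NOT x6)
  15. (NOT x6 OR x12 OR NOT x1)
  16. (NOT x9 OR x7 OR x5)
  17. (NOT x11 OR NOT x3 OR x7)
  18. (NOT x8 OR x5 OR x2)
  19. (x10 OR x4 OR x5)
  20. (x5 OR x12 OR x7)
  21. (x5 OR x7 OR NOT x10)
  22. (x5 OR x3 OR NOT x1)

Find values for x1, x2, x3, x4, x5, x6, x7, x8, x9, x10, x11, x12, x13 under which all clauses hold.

Pure literal: x1 appears only negated; assign x1 = False.
x2 occurs only positively in the remaining clauses — set x2 = True.
Set x3 = True and propagate.
Try x4 = True.
Branch on x5: take x5 = False.
For the remaining variables, x6 = False, x7 = True, x8 = False, x9 = True, x10 = True, x11 = True, x12 = True, x13 = True works.

x1=F  x2=T  x3=T  x4=T  x5=F  x6=F  x7=T  x8=F  x9=T  x10=T  x11=T  x12=T  x13=T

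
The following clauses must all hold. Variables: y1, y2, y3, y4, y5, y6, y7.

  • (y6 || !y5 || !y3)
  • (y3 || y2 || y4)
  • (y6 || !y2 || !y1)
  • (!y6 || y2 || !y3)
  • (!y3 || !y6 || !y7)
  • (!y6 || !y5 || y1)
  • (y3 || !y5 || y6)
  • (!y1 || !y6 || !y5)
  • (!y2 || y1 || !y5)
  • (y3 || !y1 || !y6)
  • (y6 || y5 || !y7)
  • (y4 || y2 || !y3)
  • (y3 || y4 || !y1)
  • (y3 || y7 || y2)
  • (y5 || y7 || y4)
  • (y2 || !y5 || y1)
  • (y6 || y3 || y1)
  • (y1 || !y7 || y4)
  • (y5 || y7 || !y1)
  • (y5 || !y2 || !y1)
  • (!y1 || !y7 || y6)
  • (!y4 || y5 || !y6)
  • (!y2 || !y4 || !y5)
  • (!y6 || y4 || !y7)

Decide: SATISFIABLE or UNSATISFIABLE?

SATISFIABLE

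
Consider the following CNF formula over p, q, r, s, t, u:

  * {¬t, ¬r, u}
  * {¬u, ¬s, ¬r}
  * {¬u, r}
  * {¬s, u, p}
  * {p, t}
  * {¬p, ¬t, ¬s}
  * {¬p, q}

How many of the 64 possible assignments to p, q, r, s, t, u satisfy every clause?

Split on p, then u.
  p=T, u=T: remaining (q,r,s,t) ∈ {(T,T,F,F); (T,T,F,T)} — 2.
  p=T, u=F: 5 of the 16 assignments to (q,r,s,t) work.
  p=F, u=T: remaining (q,r,s,t) ∈ {(F,T,F,T); (T,T,F,T)} — 2.
  p=F, u=F: remaining (q,r,s,t) ∈ {(F,F,F,T); (T,F,F,T)} — 2.
Total: 2 + 5 + 2 + 2 = 11.

11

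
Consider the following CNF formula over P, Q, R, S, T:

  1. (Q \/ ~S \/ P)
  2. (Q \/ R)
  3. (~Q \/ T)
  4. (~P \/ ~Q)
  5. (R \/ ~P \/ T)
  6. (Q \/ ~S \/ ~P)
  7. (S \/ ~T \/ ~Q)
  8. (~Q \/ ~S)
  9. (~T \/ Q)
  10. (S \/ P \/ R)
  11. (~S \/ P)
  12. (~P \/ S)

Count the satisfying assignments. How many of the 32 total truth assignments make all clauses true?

1

The models are:
  P=F Q=F R=T S=F T=F
Count: 1.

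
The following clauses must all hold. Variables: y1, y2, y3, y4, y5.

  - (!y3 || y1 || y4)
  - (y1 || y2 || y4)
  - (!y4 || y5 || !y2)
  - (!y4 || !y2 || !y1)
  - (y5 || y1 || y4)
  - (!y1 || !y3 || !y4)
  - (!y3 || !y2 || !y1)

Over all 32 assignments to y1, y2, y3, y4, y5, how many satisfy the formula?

15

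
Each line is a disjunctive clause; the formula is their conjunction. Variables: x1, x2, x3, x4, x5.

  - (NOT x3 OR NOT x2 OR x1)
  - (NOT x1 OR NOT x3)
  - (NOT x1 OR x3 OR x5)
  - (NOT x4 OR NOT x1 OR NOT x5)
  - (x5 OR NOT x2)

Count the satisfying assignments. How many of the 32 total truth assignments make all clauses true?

12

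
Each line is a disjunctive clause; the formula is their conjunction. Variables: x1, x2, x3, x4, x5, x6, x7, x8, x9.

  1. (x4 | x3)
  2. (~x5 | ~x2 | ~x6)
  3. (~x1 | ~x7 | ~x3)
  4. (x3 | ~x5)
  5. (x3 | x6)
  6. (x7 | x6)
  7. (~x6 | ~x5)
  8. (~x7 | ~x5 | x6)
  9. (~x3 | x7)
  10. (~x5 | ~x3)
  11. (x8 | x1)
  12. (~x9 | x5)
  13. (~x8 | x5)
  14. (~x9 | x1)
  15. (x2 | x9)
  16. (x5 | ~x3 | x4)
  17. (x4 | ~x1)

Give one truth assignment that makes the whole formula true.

x4 occurs only positively in the remaining clauses — set x4 = True.
Set x1 = True and propagate.
The remaining clauses are satisfied by x2 = True, x3 = False, x5 = False, x6 = True, x7 = False, x8 = False, x9 = False.
Check each clause:
  1. (x4 | x3) — x4 is true.
  2. (~x5 | ~x2 | ~x6) — ~x5 is true.
  3. (~x7 | ~x1 | ~x3) — ~x7 is true.
  4. (x3 | ~x5) — ~x5 is true.
  5. (x6 | x3) — x6 is true.
  6. (x6 | x7) — x6 is true.
  7. (~x6 | ~x5) — ~x5 is true.
  8. (x6 | ~x7 | ~x5) — ~x7 is true.
  9. (~x3 | x7) — ~x3 is true.
  10. (~x3 | ~x5) — ~x5 is true.
  11. (x8 | x1) — x1 is true.
  12. (x5 | ~x9) — ~x9 is true.
  13. (~x8 | x5) — ~x8 is true.
  14. (x1 | ~x9) — x1 is true.
  15. (x2 | x9) — x2 is true.
  16. (x5 | ~x3 | x4) — ~x3 is true.
  17. (x4 | ~x1) — x4 is true.

x1=1, x2=1, x3=0, x4=1, x5=0, x6=1, x7=0, x8=0, x9=0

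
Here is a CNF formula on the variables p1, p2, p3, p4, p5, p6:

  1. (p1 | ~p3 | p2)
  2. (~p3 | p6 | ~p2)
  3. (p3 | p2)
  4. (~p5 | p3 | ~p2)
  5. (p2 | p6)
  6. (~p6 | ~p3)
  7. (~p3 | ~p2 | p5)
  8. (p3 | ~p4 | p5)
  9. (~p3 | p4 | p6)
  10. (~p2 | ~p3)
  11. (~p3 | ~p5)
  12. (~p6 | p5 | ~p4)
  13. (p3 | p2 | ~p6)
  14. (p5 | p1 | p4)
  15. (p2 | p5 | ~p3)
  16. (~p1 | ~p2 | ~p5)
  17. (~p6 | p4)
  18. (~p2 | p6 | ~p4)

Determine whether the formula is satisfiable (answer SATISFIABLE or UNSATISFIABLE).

SATISFIABLE

Try p1 = True.
Set p2 = True and propagate.
  then p3 is forced to False.
  then p5 is forced to False.
  then p4 is forced to False.
  then p6 is forced to False.
So p1=T, p2=T, p3=F, p4=F, p5=F, p6=F is a satisfying assignment.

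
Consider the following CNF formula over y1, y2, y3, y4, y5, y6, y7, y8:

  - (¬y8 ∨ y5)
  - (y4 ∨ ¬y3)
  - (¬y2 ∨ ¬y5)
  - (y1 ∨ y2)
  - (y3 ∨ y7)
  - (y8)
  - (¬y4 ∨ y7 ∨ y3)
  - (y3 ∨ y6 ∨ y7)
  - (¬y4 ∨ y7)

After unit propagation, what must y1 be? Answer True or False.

True

(y8) stands alone — y8 = True.
In (¬y8 ∨ y5), ¬y8 is now false; y5 must hold, so y5 = True.
In (¬y5 ∨ ¬y2), ¬y5 is now false; ¬y2 must hold, so y2 = False.
In (y1 ∨ y2), y2 is now false; y1 must hold, so y1 = True.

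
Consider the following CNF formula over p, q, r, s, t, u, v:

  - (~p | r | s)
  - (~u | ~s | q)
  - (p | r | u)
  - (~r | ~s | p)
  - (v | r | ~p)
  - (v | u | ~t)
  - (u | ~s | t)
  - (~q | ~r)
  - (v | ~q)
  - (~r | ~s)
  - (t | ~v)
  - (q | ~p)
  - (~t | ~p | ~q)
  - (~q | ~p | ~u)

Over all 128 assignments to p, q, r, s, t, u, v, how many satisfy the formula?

Split on p, then q.
  p=T, q=T: a clause becomes empty — 0.
  p=T, q=F: a clause becomes empty — 0.
  p=F, q=T: remaining (r,s,t,u,v) ∈ {(F,F,T,T,T); (F,T,T,T,T)} — 2.
  p=F, q=F: 8 of the 32 assignments to (r,s,t,u,v) work.
Total: 0 + 0 + 2 + 8 = 10.

10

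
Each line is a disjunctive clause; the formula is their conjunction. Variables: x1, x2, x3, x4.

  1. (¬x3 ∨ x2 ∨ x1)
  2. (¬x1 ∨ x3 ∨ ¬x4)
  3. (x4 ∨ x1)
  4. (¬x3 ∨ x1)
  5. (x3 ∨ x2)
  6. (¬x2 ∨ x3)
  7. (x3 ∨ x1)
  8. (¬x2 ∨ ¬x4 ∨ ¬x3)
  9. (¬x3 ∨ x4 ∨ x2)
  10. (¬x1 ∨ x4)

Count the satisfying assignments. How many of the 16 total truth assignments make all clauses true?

1

Satisfying assignments:
  x1=1 x2=0 x3=1 x4=1
Count: 1.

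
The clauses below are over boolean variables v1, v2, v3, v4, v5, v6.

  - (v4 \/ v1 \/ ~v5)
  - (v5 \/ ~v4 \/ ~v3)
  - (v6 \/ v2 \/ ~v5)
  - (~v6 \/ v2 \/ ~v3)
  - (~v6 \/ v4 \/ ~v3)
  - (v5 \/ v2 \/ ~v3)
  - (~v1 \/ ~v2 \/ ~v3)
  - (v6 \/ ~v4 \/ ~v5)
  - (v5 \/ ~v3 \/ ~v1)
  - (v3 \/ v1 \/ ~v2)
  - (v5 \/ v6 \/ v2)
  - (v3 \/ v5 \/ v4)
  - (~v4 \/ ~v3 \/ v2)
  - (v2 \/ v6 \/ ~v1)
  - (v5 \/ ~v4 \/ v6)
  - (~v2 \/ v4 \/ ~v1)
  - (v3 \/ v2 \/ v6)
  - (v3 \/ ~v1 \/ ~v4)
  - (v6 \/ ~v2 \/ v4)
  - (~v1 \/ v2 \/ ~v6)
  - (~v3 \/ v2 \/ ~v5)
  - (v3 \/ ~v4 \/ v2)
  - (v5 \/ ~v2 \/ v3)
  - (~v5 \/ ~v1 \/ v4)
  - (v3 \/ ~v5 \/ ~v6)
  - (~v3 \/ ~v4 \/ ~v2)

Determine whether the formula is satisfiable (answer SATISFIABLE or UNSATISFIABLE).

UNSATISFIABLE

v2 = True:
  v4 = True:
    propagation gives v3=False, v1=True; an empty clause results — contradiction.
  v4 = False:
    propagation gives v1=False, v5=False, v3=True, v6=False; an empty clause results — contradiction.
v2 = False:
  v3 = True:
    propagation gives v6=False, v5=False; an empty clause results — contradiction.
  v3 = False:
    propagation gives v6=True, v1=False, v4=False, v5=False; an empty clause results — contradiction.
Every branch closes, so no satisfying assignment exists.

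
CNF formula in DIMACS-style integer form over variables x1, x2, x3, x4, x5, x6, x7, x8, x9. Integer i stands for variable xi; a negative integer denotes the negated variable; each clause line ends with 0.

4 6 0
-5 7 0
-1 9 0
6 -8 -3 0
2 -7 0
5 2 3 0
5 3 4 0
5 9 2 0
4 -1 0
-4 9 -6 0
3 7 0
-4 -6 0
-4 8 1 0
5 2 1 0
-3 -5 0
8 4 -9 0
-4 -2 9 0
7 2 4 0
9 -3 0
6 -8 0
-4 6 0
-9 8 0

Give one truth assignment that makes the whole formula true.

x1=0  x2=1  x3=1  x4=0  x5=0  x6=1  x7=1  x8=1  x9=1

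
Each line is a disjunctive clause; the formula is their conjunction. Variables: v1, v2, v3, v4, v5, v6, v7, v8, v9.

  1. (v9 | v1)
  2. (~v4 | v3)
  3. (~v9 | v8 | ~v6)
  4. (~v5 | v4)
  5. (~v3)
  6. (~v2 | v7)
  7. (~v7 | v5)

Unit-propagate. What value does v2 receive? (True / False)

(~v3) is a unit clause: v3 = False.
(~v4 | v3): since v3 = False, the clause reduces to (~v4). v4 = False.
(~v5 | v4) with v4 = False leaves only ~v5, so v5 = False.
(~v7 | v5): since v5 = False, the clause reduces to (~v7). v7 = False.
In (~v2 | v7), v7 is now false; ~v2 must hold, so v2 = False.

False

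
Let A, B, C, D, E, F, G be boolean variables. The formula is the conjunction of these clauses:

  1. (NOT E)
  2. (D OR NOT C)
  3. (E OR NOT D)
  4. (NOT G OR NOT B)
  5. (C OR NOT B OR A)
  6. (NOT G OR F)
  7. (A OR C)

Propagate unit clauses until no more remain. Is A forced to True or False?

True

Unit clause (NOT E) sets E = False.
(E OR NOT D) with E = False leaves only NOT D, so D = False.
From (NOT C OR D) and D = False: C = False.
From (C OR A) and C = False: A = True.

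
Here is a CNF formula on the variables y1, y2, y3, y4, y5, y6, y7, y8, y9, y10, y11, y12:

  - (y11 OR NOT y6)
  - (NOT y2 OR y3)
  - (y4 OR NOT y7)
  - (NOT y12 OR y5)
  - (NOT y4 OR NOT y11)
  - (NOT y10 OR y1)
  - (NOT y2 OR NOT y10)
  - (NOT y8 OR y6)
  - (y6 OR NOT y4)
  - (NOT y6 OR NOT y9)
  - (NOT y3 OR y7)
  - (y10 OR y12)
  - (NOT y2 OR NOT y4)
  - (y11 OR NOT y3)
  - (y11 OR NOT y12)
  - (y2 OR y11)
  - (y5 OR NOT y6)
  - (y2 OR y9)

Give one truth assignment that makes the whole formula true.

y1 = T, y2 = F, y3 = F, y4 = F, y5 = T, y6 = F, y7 = F, y8 = F, y9 = T, y10 = F, y11 = T, y12 = T

Check each clause:
  1. (NOT y6 OR y11) — NOT y6 is true.
  2. (NOT y2 OR y3) — NOT y2 is true.
  3. (y4 OR NOT y7) — NOT y7 is true.
  4. (y5 OR NOT y12) — y5 is true.
  5. (NOT y11 OR NOT y4) — NOT y4 is true.
  6. (NOT y10 OR y1) — y1 is true.
  7. (NOT y2 OR NOT y10) — NOT y10 is true.
  8. (NOT y8 OR y6) — NOT y8 is true.
  9. (NOT y4 OR y6) — NOT y4 is true.
  10. (NOT y6 OR NOT y9) — NOT y6 is true.
  11. (NOT y3 OR y7) — NOT y3 is true.
  12. (y12 OR y10) — y12 is true.
  13. (NOT y4 OR NOT y2) — NOT y4 is true.
  14. (NOT y3 OR y11) — y11 is true.
  15. (y11 OR NOT y12) — y11 is true.
  16. (y11 OR y2) — y11 is true.
  17. (y5 OR NOT y6) — NOT y6 is true.
  18. (y2 OR y9) — y9 is true.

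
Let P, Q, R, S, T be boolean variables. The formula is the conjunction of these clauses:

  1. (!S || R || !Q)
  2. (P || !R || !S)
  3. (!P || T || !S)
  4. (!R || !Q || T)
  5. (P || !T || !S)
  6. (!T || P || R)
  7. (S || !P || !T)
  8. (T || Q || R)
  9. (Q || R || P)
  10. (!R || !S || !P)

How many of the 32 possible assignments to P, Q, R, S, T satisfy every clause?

The models are:
  P=F Q=F R=T S=F T=F
  P=F Q=F R=T S=F T=T
  P=F Q=T R=F S=F T=F
  P=F Q=T R=T S=F T=T
  P=T Q=F R=F S=T T=T
  P=T Q=F R=T S=F T=F
  P=T Q=T R=F S=F T=F
Count: 7.

7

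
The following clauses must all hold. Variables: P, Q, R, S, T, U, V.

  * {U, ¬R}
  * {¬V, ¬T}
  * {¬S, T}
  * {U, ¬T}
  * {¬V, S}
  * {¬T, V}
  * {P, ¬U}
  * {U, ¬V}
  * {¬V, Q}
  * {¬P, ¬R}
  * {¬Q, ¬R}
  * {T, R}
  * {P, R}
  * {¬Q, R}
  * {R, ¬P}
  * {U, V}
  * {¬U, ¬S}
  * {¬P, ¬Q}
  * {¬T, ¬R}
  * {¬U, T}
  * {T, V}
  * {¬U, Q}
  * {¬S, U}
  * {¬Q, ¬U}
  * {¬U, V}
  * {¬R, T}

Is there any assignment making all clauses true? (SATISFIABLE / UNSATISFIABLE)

UNSATISFIABLE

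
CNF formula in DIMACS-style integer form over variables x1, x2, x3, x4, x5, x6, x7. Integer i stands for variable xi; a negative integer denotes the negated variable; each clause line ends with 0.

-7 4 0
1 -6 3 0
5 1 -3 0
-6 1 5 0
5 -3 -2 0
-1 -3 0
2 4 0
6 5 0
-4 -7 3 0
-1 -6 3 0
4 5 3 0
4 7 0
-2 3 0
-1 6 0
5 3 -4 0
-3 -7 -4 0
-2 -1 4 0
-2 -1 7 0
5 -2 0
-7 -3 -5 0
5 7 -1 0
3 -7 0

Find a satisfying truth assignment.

x1 = F, x2 = F, x3 = T, x4 = T, x5 = T, x6 = F, x7 = F

Try x1 = False.
Branch on x2: take x2 = False.
  then x4 is forced to True.
The remaining clauses are satisfied by x3 = True, x5 = True, x6 = False, x7 = False.
Every clause has at least one true literal under this assignment.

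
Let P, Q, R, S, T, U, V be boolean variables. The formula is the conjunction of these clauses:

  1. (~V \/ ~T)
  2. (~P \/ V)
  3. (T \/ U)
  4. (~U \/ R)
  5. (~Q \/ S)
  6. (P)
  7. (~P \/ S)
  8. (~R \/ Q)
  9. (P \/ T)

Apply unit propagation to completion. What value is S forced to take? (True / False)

True

Unit clause (P) sets P = True.
From (V \/ ~P) and P = True: V = True.
(~T \/ ~V) with V = True leaves only ~T, so T = False.
In (U \/ T), T is now false; U must hold, so U = True.
From (R \/ ~U) and U = True: R = True.
From (~P \/ S) and P = True: S = True.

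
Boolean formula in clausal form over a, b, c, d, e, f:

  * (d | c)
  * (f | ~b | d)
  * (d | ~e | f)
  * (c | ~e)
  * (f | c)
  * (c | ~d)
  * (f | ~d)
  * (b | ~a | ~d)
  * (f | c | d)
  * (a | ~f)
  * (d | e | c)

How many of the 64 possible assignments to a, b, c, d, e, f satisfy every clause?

The models are:
  a=0 b=0 c=1 d=0 e=0 f=0
  a=1 b=0 c=1 d=0 e=0 f=0
  a=1 b=0 c=1 d=0 e=0 f=1
  a=1 b=0 c=1 d=0 e=1 f=1
  a=1 b=1 c=1 d=0 e=0 f=1
  a=1 b=1 c=1 d=0 e=1 f=1
  a=1 b=1 c=1 d=1 e=0 f=1
  a=1 b=1 c=1 d=1 e=1 f=1
Count: 8.

8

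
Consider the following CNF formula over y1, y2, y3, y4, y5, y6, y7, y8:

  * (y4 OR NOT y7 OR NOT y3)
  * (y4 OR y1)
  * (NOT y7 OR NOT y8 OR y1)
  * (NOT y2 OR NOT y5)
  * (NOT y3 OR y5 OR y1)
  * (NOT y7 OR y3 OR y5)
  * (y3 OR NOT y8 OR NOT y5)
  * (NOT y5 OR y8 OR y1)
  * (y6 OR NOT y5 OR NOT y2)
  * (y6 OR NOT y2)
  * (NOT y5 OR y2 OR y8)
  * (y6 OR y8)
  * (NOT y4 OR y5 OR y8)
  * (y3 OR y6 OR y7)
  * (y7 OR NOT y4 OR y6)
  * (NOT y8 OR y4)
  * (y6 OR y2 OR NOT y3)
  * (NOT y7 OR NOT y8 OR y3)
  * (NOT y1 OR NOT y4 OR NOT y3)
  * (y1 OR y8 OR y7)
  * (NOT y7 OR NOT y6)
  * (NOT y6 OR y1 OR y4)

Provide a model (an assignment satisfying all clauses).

Try y1 = True.
Branch on y2: take y2 = True.
  then y5 is forced to False.
  then y6 is forced to True.
  then y7 is forced to False.
For the remaining variables, y3 = False, y4 = False, y8 = False works.
Check each clause:
  1. (NOT y7 OR y4 OR NOT y3) — NOT y7 is true.
  2. (y4 OR y1) — y1 is true.
  3. (NOT y8 OR y1 OR NOT y7) — NOT y8 is true.
  4. (NOT y2 OR NOT y5) — NOT y5 is true.
  5. (y1 OR y5 OR NOT y3) — y1 is true.
  6. (y5 OR NOT y7 OR y3) — NOT y7 is true.
  7. (NOT y5 OR y3 OR NOT y8) — NOT y8 is true.
  8. (NOT y5 OR y8 OR y1) — y1 is true.
  9. (y6 OR NOT y5 OR NOT y2) — NOT y5 is true.
  10. (NOT y2 OR y6) — y6 is true.
  11. (NOT y5 OR y8 OR y2) — y2 is true.
  12. (y6 OR y8) — y6 is true.
  13. (y8 OR NOT y4 OR y5) — NOT y4 is true.
  14. (y7 OR y6 OR y3) — y6 is true.
  15. (NOT y4 OR y7 OR y6) — NOT y4 is true.
  16. (y4 OR NOT y8) — NOT y8 is true.
  17. (y6 OR NOT y3 OR y2) — y2 is true.
  18. (NOT y7 OR NOT y8 OR y3) — NOT y8 is true.
  19. (NOT y1 OR NOT y3 OR NOT y4) — NOT y4 is true.
  20. (y1 OR y7 OR y8) — y1 is true.
  21. (NOT y7 OR NOT y6) — NOT y7 is true.
  22. (NOT y6 OR y1 OR y4) — y1 is true.

y1 = T, y2 = T, y3 = F, y4 = F, y5 = F, y6 = T, y7 = F, y8 = F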